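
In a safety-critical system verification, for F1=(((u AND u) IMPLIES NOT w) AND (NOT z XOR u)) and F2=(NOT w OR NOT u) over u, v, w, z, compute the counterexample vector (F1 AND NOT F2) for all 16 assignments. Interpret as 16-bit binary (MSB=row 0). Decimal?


F1 = (((u AND u) IMPLIES NOT w) AND (NOT z XOR u))
F2 = (NOT w OR NOT u)
Counterexample to F1=>F2 is where F1=1 and F2=0.
Evaluate each row (bits = u,v,w,z, MSB first):
  row 0 [0000]: F1=1 F2=1 -> F1&~F2 -> 0
  row 1 [0001]: F1=0 F2=1 -> F1&~F2 -> 0
  row 2 [0010]: F1=1 F2=1 -> F1&~F2 -> 0
  row 3 [0011]: F1=0 F2=1 -> F1&~F2 -> 0
  row 4 [0100]: F1=1 F2=1 -> F1&~F2 -> 0
  row 5 [0101]: F1=0 F2=1 -> F1&~F2 -> 0
  row 6 [0110]: F1=1 F2=1 -> F1&~F2 -> 0
  row 7 [0111]: F1=0 F2=1 -> F1&~F2 -> 0
  row 8 [1000]: F1=0 F2=1 -> F1&~F2 -> 0
  row 9 [1001]: F1=1 F2=1 -> F1&~F2 -> 0
  row 10 [1010]: F1=0 F2=0 -> F1&~F2 -> 0
  row 11 [1011]: F1=0 F2=0 -> F1&~F2 -> 0
  row 12 [1100]: F1=0 F2=1 -> F1&~F2 -> 0
  row 13 [1101]: F1=1 F2=1 -> F1&~F2 -> 0
  row 14 [1110]: F1=0 F2=0 -> F1&~F2 -> 0
  row 15 [1111]: F1=0 F2=0 -> F1&~F2 -> 0
Full result column, 4 rows per line (u,v fixed per line; w,z runs 00..11 left to right):
  rows 0-3 [u,v=00]: 0000  = hex 0
  rows 4-7 [u,v=01]: 0000  = hex 0
  rows 8-11 [u,v=10]: 0000  = hex 0
  rows 12-15 [u,v=11]: 0000  = hex 0
Counterexample vector (row 0 .. row 15) = 0000000000000000
Output column grouped in 4s = 0000 0000 0000 0000 = 0x0000
Convert to decimal digit by digit (value = value*16 + digit):
  0 -> 0
  0*16 + 0 = 0
  0*16 + 0 = 0
  0*16 + 0 = 0
Decimal = 0

0


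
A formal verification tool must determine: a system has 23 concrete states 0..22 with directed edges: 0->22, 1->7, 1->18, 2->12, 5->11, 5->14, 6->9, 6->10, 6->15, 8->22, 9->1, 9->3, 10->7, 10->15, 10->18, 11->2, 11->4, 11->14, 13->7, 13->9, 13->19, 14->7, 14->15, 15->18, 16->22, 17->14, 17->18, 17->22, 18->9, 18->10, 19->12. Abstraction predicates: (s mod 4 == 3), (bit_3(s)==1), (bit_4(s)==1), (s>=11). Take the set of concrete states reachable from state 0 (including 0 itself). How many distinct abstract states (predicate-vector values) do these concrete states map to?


BFS from 0:
Concrete reachable: {0, 22}
Abstract via predicates (s mod 4 == 3), (bit_3(s)==1), (bit_4(s)==1), (s>=11):
  (0,0,0,0) <- {0}
  (0,0,1,1) <- {22}
Distinct abstract states = 2

2


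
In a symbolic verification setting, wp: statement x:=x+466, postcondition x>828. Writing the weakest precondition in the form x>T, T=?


Formula: wp(x:=E, P) = P[E/x] (substitute E for x in postcondition)
Step 1: Postcondition: x>828
Step 2: Substitute x+466 for x: x+466>828
Step 3: Solve for x: x > 828-466 = 362

362


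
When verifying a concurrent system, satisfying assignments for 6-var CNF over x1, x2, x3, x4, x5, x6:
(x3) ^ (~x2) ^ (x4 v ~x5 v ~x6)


CNF with 3 clauses over 6 vars (64 assignments).
An assignment satisfies CNF iff every clause has >=1 true literal.
Check each row (bits = x1,x2,x3,x4,x5,x6; clause T/F shown):
  row 0 [000000]: clauses=FTT -> 0
  row 1 [000001]: clauses=FTT -> 0
  row 2 [000010]: clauses=FTT -> 0
  row 3 [000011]: clauses=FTF -> 0
  row 4 [000100]: clauses=FTT -> 0
  (every remaining row is evaluated the same way; all 64 results are listed next)
Full result column, 8 rows per line (x1,x2,x3 fixed per line; x4,x5,x6 runs 000..111 left to right):
  rows 0-7 [x1,x2,x3=000]: 00000000  (ones: 0)
  rows 8-15 [x1,x2,x3=001]: 11101111  (ones: 7)
  rows 16-23 [x1,x2,x3=010]: 00000000  (ones: 0)
  rows 24-31 [x1,x2,x3=011]: 00000000  (ones: 0)
  rows 32-39 [x1,x2,x3=100]: 00000000  (ones: 0)
  rows 40-47 [x1,x2,x3=101]: 11101111  (ones: 7)
  rows 48-55 [x1,x2,x3=110]: 00000000  (ones: 0)
  rows 56-63 [x1,x2,x3=111]: 00000000  (ones: 0)
Satisfying assignments = 0+7+0+0+0+7+0+0 = 14

14


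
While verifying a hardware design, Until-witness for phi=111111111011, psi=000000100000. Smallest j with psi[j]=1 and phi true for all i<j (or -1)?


(phi U psi) at 0: need smallest j with psi[j]=1 and phi[i]=1 for all i in [0,j).
Scan from step 0:
  step 0: phi=1, psi=0 -> continue
  step 1: phi=1, psi=0 -> continue
  step 2: phi=1, psi=0 -> continue
  step 3: phi=1, psi=0 -> continue
  step 6: psi=1 and phi held for [0,6) -> witness found
Witness step = 6

6


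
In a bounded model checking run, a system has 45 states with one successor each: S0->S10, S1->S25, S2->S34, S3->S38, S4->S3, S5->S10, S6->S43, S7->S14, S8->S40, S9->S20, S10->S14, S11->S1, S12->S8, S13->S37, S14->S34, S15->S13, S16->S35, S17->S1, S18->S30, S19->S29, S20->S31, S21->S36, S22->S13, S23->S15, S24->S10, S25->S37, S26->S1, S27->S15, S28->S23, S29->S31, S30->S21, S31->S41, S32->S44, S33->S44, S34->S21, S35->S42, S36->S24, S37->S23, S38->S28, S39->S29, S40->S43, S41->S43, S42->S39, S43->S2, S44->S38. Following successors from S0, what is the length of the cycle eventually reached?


Trace from S0 until a state repeats:
  S0 -> S10 -> S14 -> S34 -> S21 -> S36 -> S24 -> S10
S10 first seen at step 1, revisited at step 7.
Cycle length = 7 - 1 = 6

6


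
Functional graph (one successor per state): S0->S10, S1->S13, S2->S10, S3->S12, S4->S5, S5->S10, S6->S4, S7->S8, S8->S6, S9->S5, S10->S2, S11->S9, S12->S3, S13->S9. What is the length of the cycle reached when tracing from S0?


Trace from S0 until a state repeats:
  S0 -> S10 -> S2 -> S10
S10 first seen at step 1, revisited at step 3.
Cycle length = 3 - 1 = 2

2


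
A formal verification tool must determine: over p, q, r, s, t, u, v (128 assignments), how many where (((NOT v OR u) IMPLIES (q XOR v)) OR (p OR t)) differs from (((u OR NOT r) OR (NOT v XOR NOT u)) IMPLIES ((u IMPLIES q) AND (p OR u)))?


F1 = (((NOT v OR u) IMPLIES (q XOR v)) OR (p OR t))
F2 = (((u OR NOT r) OR (NOT v XOR NOT u)) IMPLIES ((u IMPLIES q) AND (p OR u)))
Evaluate both on each of 128 rows (bits = p,q,r,s,t,u,v):
  row 0 [0000000]: F1=0 F2=0 -> 0
  row 1 [0000001]: F1=1 F2=0 (differ) -> 1
  row 2 [0000010]: F1=0 F2=0 -> 0
  row 3 [0000011]: F1=1 F2=0 (differ) -> 1
  row 4 [0000100]: F1=1 F2=0 (differ) -> 1
  (every remaining row is evaluated the same way; all 128 results are listed next)
Full result column, 8 rows per line (p,q,r,s fixed per line; t,u,v runs 000..111 left to right):
  rows 0-7 [p,q,r,s=0000]: 01011111  (ones: 6)
  rows 8-15 [p,q,r,s=0001]: 01011111  (ones: 6)
  rows 16-23 [p,q,r,s=0010]: 11010111  (ones: 6)
  rows 24-31 [p,q,r,s=0011]: 11010111  (ones: 6)
  rows 32-39 [p,q,r,s=0100]: 11011100  (ones: 5)
  rows 40-47 [p,q,r,s=0101]: 11011100  (ones: 5)
  rows 48-55 [p,q,r,s=0110]: 01010100  (ones: 3)
  rows 56-63 [p,q,r,s=0111]: 01010100  (ones: 3)
  rows 64-71 [p,q,r,s=1000]: 00110011  (ones: 4)
  rows 72-79 [p,q,r,s=1001]: 00110011  (ones: 4)
  rows 80-87 [p,q,r,s=1010]: 00110011  (ones: 4)
  rows 88-95 [p,q,r,s=1011]: 00110011  (ones: 4)
  rows 96-103 [p,q,r,s=1100]: 00000000  (ones: 0)
  rows 104-111 [p,q,r,s=1101]: 00000000  (ones: 0)
  rows 112-119 [p,q,r,s=1110]: 00000000  (ones: 0)
  rows 120-127 [p,q,r,s=1111]: 00000000  (ones: 0)
Disagreements = 6+6+6+6+5+5+3+3+4+4+4+4+0+0+0+0 = 56

56


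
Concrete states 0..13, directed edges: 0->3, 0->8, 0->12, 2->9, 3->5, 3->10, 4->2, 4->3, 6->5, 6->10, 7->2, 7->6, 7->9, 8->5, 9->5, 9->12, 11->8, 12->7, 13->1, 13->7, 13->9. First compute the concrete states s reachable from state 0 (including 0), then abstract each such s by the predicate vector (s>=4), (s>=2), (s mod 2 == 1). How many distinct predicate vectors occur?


BFS from 0:
Concrete reachable: {0, 2, 3, 5, 6, 7, 8, 9, 10, 12}
Abstract via predicates (s>=4), (s>=2), (s mod 2 == 1):
  (0,0,0) <- {0}
  (0,1,0) <- {2}
  (0,1,1) <- {3}
  (1,1,0) <- {6, 8, 10, 12}
  (1,1,1) <- {5, 7, 9}
Distinct abstract states = 5

5


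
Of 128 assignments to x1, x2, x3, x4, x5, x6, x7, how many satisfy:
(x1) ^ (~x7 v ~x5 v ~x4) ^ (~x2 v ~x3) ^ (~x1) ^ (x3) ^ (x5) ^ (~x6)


CNF with 7 clauses over 7 vars (128 assignments).
An assignment satisfies CNF iff every clause has >=1 true literal.
Check each row (bits = x1,x2,x3,x4,x5,x6,x7; clause T/F shown):
  row 0 [0000000]: clauses=FTTTFFT -> 0
  row 1 [0000001]: clauses=FTTTFFT -> 0
  row 2 [0000010]: clauses=FTTTFFF -> 0
  row 3 [0000011]: clauses=FTTTFFF -> 0
  row 4 [0000100]: clauses=FTTTFTT -> 0
  (every remaining row is evaluated the same way; all 128 results are listed next)
Full result column, 8 rows per line (x1,x2,x3,x4 fixed per line; x5,x6,x7 runs 000..111 left to right):
  rows 0-7 [x1,x2,x3,x4=0000]: 00000000  (ones: 0)
  rows 8-15 [x1,x2,x3,x4=0001]: 00000000  (ones: 0)
  rows 16-23 [x1,x2,x3,x4=0010]: 00000000  (ones: 0)
  rows 24-31 [x1,x2,x3,x4=0011]: 00000000  (ones: 0)
  rows 32-39 [x1,x2,x3,x4=0100]: 00000000  (ones: 0)
  rows 40-47 [x1,x2,x3,x4=0101]: 00000000  (ones: 0)
  rows 48-55 [x1,x2,x3,x4=0110]: 00000000  (ones: 0)
  rows 56-63 [x1,x2,x3,x4=0111]: 00000000  (ones: 0)
  rows 64-71 [x1,x2,x3,x4=1000]: 00000000  (ones: 0)
  rows 72-79 [x1,x2,x3,x4=1001]: 00000000  (ones: 0)
  rows 80-87 [x1,x2,x3,x4=1010]: 00000000  (ones: 0)
  rows 88-95 [x1,x2,x3,x4=1011]: 00000000  (ones: 0)
  rows 96-103 [x1,x2,x3,x4=1100]: 00000000  (ones: 0)
  rows 104-111 [x1,x2,x3,x4=1101]: 00000000  (ones: 0)
  rows 112-119 [x1,x2,x3,x4=1110]: 00000000  (ones: 0)
  rows 120-127 [x1,x2,x3,x4=1111]: 00000000  (ones: 0)
Satisfying assignments = 0+0+0+0+0+0+0+0+0+0+0+0+0+0+0+0 = 0

0


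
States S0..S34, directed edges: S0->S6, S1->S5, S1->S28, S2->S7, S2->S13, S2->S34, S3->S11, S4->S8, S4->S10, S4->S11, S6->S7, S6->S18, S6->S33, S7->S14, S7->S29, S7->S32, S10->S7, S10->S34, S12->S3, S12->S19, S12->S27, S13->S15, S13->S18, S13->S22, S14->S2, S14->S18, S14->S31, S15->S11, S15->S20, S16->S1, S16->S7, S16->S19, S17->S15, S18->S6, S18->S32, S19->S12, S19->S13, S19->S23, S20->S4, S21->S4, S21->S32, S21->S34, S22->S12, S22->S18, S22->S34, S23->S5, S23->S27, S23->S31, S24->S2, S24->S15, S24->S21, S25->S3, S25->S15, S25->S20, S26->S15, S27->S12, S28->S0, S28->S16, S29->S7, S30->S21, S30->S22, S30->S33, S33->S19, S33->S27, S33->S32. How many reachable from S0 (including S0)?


BFS from S0:
  layer 0: {S0}
  layer 1: {S6}
  layer 2: {S7, S18, S33}
  layer 3: {S14, S19, S27, S29, S32}
  layer 4: {S2, S12, S13, S23, S31}
  layer 5: {S3, S5, S15, S22, S34}
  layer 6: {S11, S20}
  layer 7: {S4}
  layer 8: {S8, S10}
Reachable set: {S0, S2, S3, S4, S5, S6, S7, S8, S10, S11, S12, S13, S14, S15, S18, S19, S20, S22, S23, S27, S29, S31, S32, S33, S34}
Count = 25

25


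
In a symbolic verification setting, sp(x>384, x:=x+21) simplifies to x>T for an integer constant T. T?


Formula: sp(P, x:=E) = exists old_x. (x = E[old_x/x]) AND P[old_x/x] (old_x is the value of x before the assignment; eliminate old_x by solving x = E[old_x/x] for old_x)
Step 1: Precondition P: x>384, i.e. old_x > 384
Step 2: Assignment gives x = old_x + 21, so old_x = x - 21
Step 3: Substitute into P: x - 21 > 384
Step 4: Simplify: x > 384+21 = 405

405


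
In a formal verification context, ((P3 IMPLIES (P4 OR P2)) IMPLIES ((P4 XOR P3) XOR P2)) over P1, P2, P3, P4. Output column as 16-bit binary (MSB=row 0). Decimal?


Formula: ((P3 IMPLIES (P4 OR P2)) IMPLIES ((P4 XOR P3) XOR P2)) over P1, P2, P3, P4 (16 rows)
Evaluate each row (bits = P1,P2,P3,P4, MSB first):
  row 0 [0000]: ((0 IMPLIES (0 OR 0)) IMPLIES ((0 XOR 0) XOR 0)) -> 0
  row 1 [0001]: ((0 IMPLIES (1 OR 0)) IMPLIES ((1 XOR 0) XOR 0)) -> 1
  row 2 [0010]: ((1 IMPLIES (0 OR 0)) IMPLIES ((0 XOR 1) XOR 0)) -> 1
  row 3 [0011]: ((1 IMPLIES (1 OR 0)) IMPLIES ((1 XOR 1) XOR 0)) -> 0
  row 4 [0100]: ((0 IMPLIES (0 OR 1)) IMPLIES ((0 XOR 0) XOR 1)) -> 1
  row 5 [0101]: ((0 IMPLIES (1 OR 1)) IMPLIES ((1 XOR 0) XOR 1)) -> 0
  row 6 [0110]: ((1 IMPLIES (0 OR 1)) IMPLIES ((0 XOR 1) XOR 1)) -> 0
  row 7 [0111]: ((1 IMPLIES (1 OR 1)) IMPLIES ((1 XOR 1) XOR 1)) -> 1
  row 8 [1000]: ((0 IMPLIES (0 OR 0)) IMPLIES ((0 XOR 0) XOR 0)) -> 0
  row 9 [1001]: ((0 IMPLIES (1 OR 0)) IMPLIES ((1 XOR 0) XOR 0)) -> 1
  row 10 [1010]: ((1 IMPLIES (0 OR 0)) IMPLIES ((0 XOR 1) XOR 0)) -> 1
  row 11 [1011]: ((1 IMPLIES (1 OR 0)) IMPLIES ((1 XOR 1) XOR 0)) -> 0
  row 12 [1100]: ((0 IMPLIES (0 OR 1)) IMPLIES ((0 XOR 0) XOR 1)) -> 1
  row 13 [1101]: ((0 IMPLIES (1 OR 1)) IMPLIES ((1 XOR 0) XOR 1)) -> 0
  row 14 [1110]: ((1 IMPLIES (0 OR 1)) IMPLIES ((0 XOR 1) XOR 1)) -> 0
  row 15 [1111]: ((1 IMPLIES (1 OR 1)) IMPLIES ((1 XOR 1) XOR 1)) -> 1
Full result column, 4 rows per line (P1,P2 fixed per line; P3,P4 runs 00..11 left to right):
  rows 0-3 [P1,P2=00]: 0110  = hex 6
  rows 4-7 [P1,P2=01]: 1001  = hex 9
  rows 8-11 [P1,P2=10]: 0110  = hex 6
  rows 12-15 [P1,P2=11]: 1001  = hex 9
Output column (row 0 .. row 15) = 0110100101101001
Output column grouped in 4s = 0110 1001 0110 1001 = 0x6969
Convert to decimal digit by digit (value = value*16 + digit):
  6 -> 6
  6*16 + 9 = 105
  105*16 + 6 = 1686
  1686*16 + 9 = 26985
Decimal = 26985

26985


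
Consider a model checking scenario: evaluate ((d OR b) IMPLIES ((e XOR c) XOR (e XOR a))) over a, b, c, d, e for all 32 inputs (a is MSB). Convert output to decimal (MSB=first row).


Formula: ((d OR b) IMPLIES ((e XOR c) XOR (e XOR a))) over a, b, c, d, e (32 rows)
Evaluate each row (bits = a,b,c,d,e, MSB first):
  row 0 [00000]: ((0 OR 0) IMPLIES ((0 XOR 0) XOR (0 XOR 0))) -> 1
  row 1 [00001]: ((0 OR 0) IMPLIES ((1 XOR 0) XOR (1 XOR 0))) -> 1
  row 2 [00010]: ((1 OR 0) IMPLIES ((0 XOR 0) XOR (0 XOR 0))) -> 0
  row 3 [00011]: ((1 OR 0) IMPLIES ((1 XOR 0) XOR (1 XOR 0))) -> 0
  row 4 [00100]: ((0 OR 0) IMPLIES ((0 XOR 1) XOR (0 XOR 0))) -> 1
  row 5 [00101]: ((0 OR 0) IMPLIES ((1 XOR 1) XOR (1 XOR 0))) -> 1
  row 6 [00110]: ((1 OR 0) IMPLIES ((0 XOR 1) XOR (0 XOR 0))) -> 1
  row 7 [00111]: ((1 OR 0) IMPLIES ((1 XOR 1) XOR (1 XOR 0))) -> 1
  row 8 [01000]: ((0 OR 1) IMPLIES ((0 XOR 0) XOR (0 XOR 0))) -> 0
  row 9 [01001]: ((0 OR 1) IMPLIES ((1 XOR 0) XOR (1 XOR 0))) -> 0
  row 10 [01010]: ((1 OR 1) IMPLIES ((0 XOR 0) XOR (0 XOR 0))) -> 0
  row 11 [01011]: ((1 OR 1) IMPLIES ((1 XOR 0) XOR (1 XOR 0))) -> 0
  row 12 [01100]: ((0 OR 1) IMPLIES ((0 XOR 1) XOR (0 XOR 0))) -> 1
  row 13 [01101]: ((0 OR 1) IMPLIES ((1 XOR 1) XOR (1 XOR 0))) -> 1
  row 14 [01110]: ((1 OR 1) IMPLIES ((0 XOR 1) XOR (0 XOR 0))) -> 1
  row 15 [01111]: ((1 OR 1) IMPLIES ((1 XOR 1) XOR (1 XOR 0))) -> 1
  row 16 [10000]: ((0 OR 0) IMPLIES ((0 XOR 0) XOR (0 XOR 1))) -> 1
  row 17 [10001]: ((0 OR 0) IMPLIES ((1 XOR 0) XOR (1 XOR 1))) -> 1
  row 18 [10010]: ((1 OR 0) IMPLIES ((0 XOR 0) XOR (0 XOR 1))) -> 1
  row 19 [10011]: ((1 OR 0) IMPLIES ((1 XOR 0) XOR (1 XOR 1))) -> 1
  row 20 [10100]: ((0 OR 0) IMPLIES ((0 XOR 1) XOR (0 XOR 1))) -> 1
  row 21 [10101]: ((0 OR 0) IMPLIES ((1 XOR 1) XOR (1 XOR 1))) -> 1
  row 22 [10110]: ((1 OR 0) IMPLIES ((0 XOR 1) XOR (0 XOR 1))) -> 0
  row 23 [10111]: ((1 OR 0) IMPLIES ((1 XOR 1) XOR (1 XOR 1))) -> 0
  row 24 [11000]: ((0 OR 1) IMPLIES ((0 XOR 0) XOR (0 XOR 1))) -> 1
  row 25 [11001]: ((0 OR 1) IMPLIES ((1 XOR 0) XOR (1 XOR 1))) -> 1
  row 26 [11010]: ((1 OR 1) IMPLIES ((0 XOR 0) XOR (0 XOR 1))) -> 1
  row 27 [11011]: ((1 OR 1) IMPLIES ((1 XOR 0) XOR (1 XOR 1))) -> 1
  row 28 [11100]: ((0 OR 1) IMPLIES ((0 XOR 1) XOR (0 XOR 1))) -> 0
  row 29 [11101]: ((0 OR 1) IMPLIES ((1 XOR 1) XOR (1 XOR 1))) -> 0
  row 30 [11110]: ((1 OR 1) IMPLIES ((0 XOR 1) XOR (0 XOR 1))) -> 0
  row 31 [11111]: ((1 OR 1) IMPLIES ((1 XOR 1) XOR (1 XOR 1))) -> 0
Full result column, 4 rows per line (a,b,c fixed per line; d,e runs 00..11 left to right):
  rows 0-3 [a,b,c=000]: 1100  = hex C
  rows 4-7 [a,b,c=001]: 1111  = hex F
  rows 8-11 [a,b,c=010]: 0000  = hex 0
  rows 12-15 [a,b,c=011]: 1111  = hex F
  rows 16-19 [a,b,c=100]: 1111  = hex F
  rows 20-23 [a,b,c=101]: 1100  = hex C
  rows 24-27 [a,b,c=110]: 1111  = hex F
  rows 28-31 [a,b,c=111]: 0000  = hex 0
Output column (row 0 .. row 31) = 11001111000011111111110011110000
Output column grouped in 4s = 1100 1111 0000 1111 1111 1100 1111 0000 = 0xCF0FFCF0
Convert to decimal digit by digit (value = value*16 + digit):
  C -> 12
  12*16 + 15 (F) = 207
  207*16 + 0 = 3312
  3312*16 + 15 (F) = 53007
  53007*16 + 15 (F) = 848127
  848127*16 + 12 (C) = 13570044
  13570044*16 + 15 (F) = 217120719
  217120719*16 + 0 = 3473931504
Decimal = 3473931504

3473931504


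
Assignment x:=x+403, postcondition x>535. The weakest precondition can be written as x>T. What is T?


Formula: wp(x:=E, P) = P[E/x] (substitute E for x in postcondition)
Step 1: Postcondition: x>535
Step 2: Substitute x+403 for x: x+403>535
Step 3: Solve for x: x > 535-403 = 132

132


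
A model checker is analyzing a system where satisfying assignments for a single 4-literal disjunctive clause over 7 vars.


Step 1: Total=2^7=128
Step 2: Unsat when all 4 false: 2^3=8
Step 3: Sat=128-8=120

120


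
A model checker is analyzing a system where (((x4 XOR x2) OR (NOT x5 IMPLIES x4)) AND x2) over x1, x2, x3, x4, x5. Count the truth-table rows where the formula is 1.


Formula: (((x4 XOR x2) OR (NOT x5 IMPLIES x4)) AND x2) over 5 vars (32 rows)
Evaluate each row (x1, x2, x3, x4, x5 as bits, MSB first):
  row 0 [00000]: (((0 XOR 0) OR (NOT 0 IMPLIES 0)) AND 0) -> 0
  row 1 [00001]: (((0 XOR 0) OR (NOT 1 IMPLIES 0)) AND 0) -> 0
  row 2 [00010]: (((1 XOR 0) OR (NOT 0 IMPLIES 1)) AND 0) -> 0
  row 3 [00011]: (((1 XOR 0) OR (NOT 1 IMPLIES 1)) AND 0) -> 0
  row 4 [00100]: (((0 XOR 0) OR (NOT 0 IMPLIES 0)) AND 0) -> 0
  row 5 [00101]: (((0 XOR 0) OR (NOT 1 IMPLIES 0)) AND 0) -> 0
  row 6 [00110]: (((1 XOR 0) OR (NOT 0 IMPLIES 1)) AND 0) -> 0
  row 7 [00111]: (((1 XOR 0) OR (NOT 1 IMPLIES 1)) AND 0) -> 0
  row 8 [01000]: (((0 XOR 1) OR (NOT 0 IMPLIES 0)) AND 1) -> 1
  row 9 [01001]: (((0 XOR 1) OR (NOT 1 IMPLIES 0)) AND 1) -> 1
  row 10 [01010]: (((1 XOR 1) OR (NOT 0 IMPLIES 1)) AND 1) -> 1
  row 11 [01011]: (((1 XOR 1) OR (NOT 1 IMPLIES 1)) AND 1) -> 1
  row 12 [01100]: (((0 XOR 1) OR (NOT 0 IMPLIES 0)) AND 1) -> 1
  row 13 [01101]: (((0 XOR 1) OR (NOT 1 IMPLIES 0)) AND 1) -> 1
  row 14 [01110]: (((1 XOR 1) OR (NOT 0 IMPLIES 1)) AND 1) -> 1
  row 15 [01111]: (((1 XOR 1) OR (NOT 1 IMPLIES 1)) AND 1) -> 1
  row 16 [10000]: (((0 XOR 0) OR (NOT 0 IMPLIES 0)) AND 0) -> 0
  row 17 [10001]: (((0 XOR 0) OR (NOT 1 IMPLIES 0)) AND 0) -> 0
  row 18 [10010]: (((1 XOR 0) OR (NOT 0 IMPLIES 1)) AND 0) -> 0
  row 19 [10011]: (((1 XOR 0) OR (NOT 1 IMPLIES 1)) AND 0) -> 0
  row 20 [10100]: (((0 XOR 0) OR (NOT 0 IMPLIES 0)) AND 0) -> 0
  row 21 [10101]: (((0 XOR 0) OR (NOT 1 IMPLIES 0)) AND 0) -> 0
  row 22 [10110]: (((1 XOR 0) OR (NOT 0 IMPLIES 1)) AND 0) -> 0
  row 23 [10111]: (((1 XOR 0) OR (NOT 1 IMPLIES 1)) AND 0) -> 0
  row 24 [11000]: (((0 XOR 1) OR (NOT 0 IMPLIES 0)) AND 1) -> 1
  row 25 [11001]: (((0 XOR 1) OR (NOT 1 IMPLIES 0)) AND 1) -> 1
  row 26 [11010]: (((1 XOR 1) OR (NOT 0 IMPLIES 1)) AND 1) -> 1
  row 27 [11011]: (((1 XOR 1) OR (NOT 1 IMPLIES 1)) AND 1) -> 1
  row 28 [11100]: (((0 XOR 1) OR (NOT 0 IMPLIES 0)) AND 1) -> 1
  row 29 [11101]: (((0 XOR 1) OR (NOT 1 IMPLIES 0)) AND 1) -> 1
  row 30 [11110]: (((1 XOR 1) OR (NOT 0 IMPLIES 1)) AND 1) -> 1
  row 31 [11111]: (((1 XOR 1) OR (NOT 1 IMPLIES 1)) AND 1) -> 1
Full result column, 8 rows per line (x1,x2 fixed per line; x3,x4,x5 runs 000..111 left to right):
  rows 0-7 [x1,x2=00]: 00000000  (ones: 0)
  rows 8-15 [x1,x2=01]: 11111111  (ones: 8)
  rows 16-23 [x1,x2=10]: 00000000  (ones: 0)
  rows 24-31 [x1,x2=11]: 11111111  (ones: 8)
Count of 1-rows = 0+8+0+8 = 16

16


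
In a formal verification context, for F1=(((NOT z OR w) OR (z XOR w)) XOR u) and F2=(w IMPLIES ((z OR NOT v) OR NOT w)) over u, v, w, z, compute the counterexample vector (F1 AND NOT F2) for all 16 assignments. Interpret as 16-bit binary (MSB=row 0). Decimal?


F1 = (((NOT z OR w) OR (z XOR w)) XOR u)
F2 = (w IMPLIES ((z OR NOT v) OR NOT w))
Counterexample to F1=>F2 is where F1=1 and F2=0.
Evaluate each row (bits = u,v,w,z, MSB first):
  row 0 [0000]: F1=1 F2=1 -> F1&~F2 -> 0
  row 1 [0001]: F1=1 F2=1 -> F1&~F2 -> 0
  row 2 [0010]: F1=1 F2=1 -> F1&~F2 -> 0
  row 3 [0011]: F1=1 F2=1 -> F1&~F2 -> 0
  row 4 [0100]: F1=1 F2=1 -> F1&~F2 -> 0
  row 5 [0101]: F1=1 F2=1 -> F1&~F2 -> 0
  row 6 [0110]: F1=1 F2=0 -> F1&~F2 -> 1
  row 7 [0111]: F1=1 F2=1 -> F1&~F2 -> 0
  row 8 [1000]: F1=0 F2=1 -> F1&~F2 -> 0
  row 9 [1001]: F1=0 F2=1 -> F1&~F2 -> 0
  row 10 [1010]: F1=0 F2=1 -> F1&~F2 -> 0
  row 11 [1011]: F1=0 F2=1 -> F1&~F2 -> 0
  row 12 [1100]: F1=0 F2=1 -> F1&~F2 -> 0
  row 13 [1101]: F1=0 F2=1 -> F1&~F2 -> 0
  row 14 [1110]: F1=0 F2=0 -> F1&~F2 -> 0
  row 15 [1111]: F1=0 F2=1 -> F1&~F2 -> 0
Full result column, 4 rows per line (u,v fixed per line; w,z runs 00..11 left to right):
  rows 0-3 [u,v=00]: 0000  = hex 0
  rows 4-7 [u,v=01]: 0010  = hex 2
  rows 8-11 [u,v=10]: 0000  = hex 0
  rows 12-15 [u,v=11]: 0000  = hex 0
Counterexample vector (row 0 .. row 15) = 0000001000000000
Output column grouped in 4s = 0000 0010 0000 0000 = 0x0200
Convert to decimal digit by digit (value = value*16 + digit):
  0 -> 0
  0*16 + 2 = 2
  2*16 + 0 = 32
  32*16 + 0 = 512
Decimal = 512

512


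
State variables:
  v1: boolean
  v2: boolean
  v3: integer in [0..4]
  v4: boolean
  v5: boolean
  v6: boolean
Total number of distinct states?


State space = product of domain sizes of all variables.
Domain sizes:
  v1 (boolean): 2
  v2 (boolean): 2
  v3 (integer in [0..4]): 5
  v4 (boolean): 2
  v5 (boolean): 2
  v6 (boolean): 2
Product = 2 * 2 * 5 * 2 * 2 * 2 = 160

160


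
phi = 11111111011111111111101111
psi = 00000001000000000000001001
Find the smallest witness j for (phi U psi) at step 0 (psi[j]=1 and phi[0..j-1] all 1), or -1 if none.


(phi U psi) at 0: need smallest j with psi[j]=1 and phi[i]=1 for all i in [0,j).
Scan from step 0:
  step 0: phi=1, psi=0 -> continue
  step 1: phi=1, psi=0 -> continue
  step 2: phi=1, psi=0 -> continue
  step 3: phi=1, psi=0 -> continue
  step 7: psi=1 and phi held for [0,7) -> witness found
Witness step = 7

7


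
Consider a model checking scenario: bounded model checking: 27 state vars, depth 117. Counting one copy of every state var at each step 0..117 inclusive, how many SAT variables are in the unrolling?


BMC unrolls to depth k, creating one copy of each state var for steps 0..k.
Step count = 117 + 1 = 118 (steps 0 through 117)
Vars per step = 27
Total = 27 * 118 = 3186

3186


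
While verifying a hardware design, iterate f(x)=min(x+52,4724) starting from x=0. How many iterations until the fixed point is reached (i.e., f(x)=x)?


Step 1: x=0, cap=4724, increment=52
Step 2: x grows by 52 each step until capped at 4724; fixed point is x=4724
Step 3: iterations = ceil(4724/52) = 91

91


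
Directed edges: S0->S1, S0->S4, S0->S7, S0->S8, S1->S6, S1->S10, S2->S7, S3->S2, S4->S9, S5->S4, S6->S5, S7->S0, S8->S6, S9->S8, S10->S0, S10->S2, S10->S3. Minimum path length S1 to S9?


BFS layer-by-layer from S1:
  dist 0: {S1}
  dist 1: {S6, S10}
  dist 2: {S0, S2, S3, S5}
  dist 3: {S4, S7, S8}
  dist 4: {S9}
  -> S9 reached at distance 4
Shortest path length = 4

4


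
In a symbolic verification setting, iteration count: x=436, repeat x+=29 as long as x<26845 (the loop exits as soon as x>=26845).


Step 1: x goes from 436 toward 26845 by 29; the body runs while x<26845, so iterations = ceil((bound-start)/step)
Step 2: Distance=26409
Step 3: ceil(26409/29)=911

911


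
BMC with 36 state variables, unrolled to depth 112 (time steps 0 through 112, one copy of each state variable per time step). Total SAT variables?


BMC unrolls to depth k, creating one copy of each state var for steps 0..k.
Step count = 112 + 1 = 113 (steps 0 through 112)
Vars per step = 36
Total = 36 * 113 = 4068

4068


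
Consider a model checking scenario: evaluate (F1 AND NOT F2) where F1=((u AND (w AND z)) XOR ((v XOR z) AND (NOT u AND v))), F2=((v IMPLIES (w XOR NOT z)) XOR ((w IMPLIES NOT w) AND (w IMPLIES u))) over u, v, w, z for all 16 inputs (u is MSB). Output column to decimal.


F1 = ((u AND (w AND z)) XOR ((v XOR z) AND (NOT u AND v)))
F2 = ((v IMPLIES (w XOR NOT z)) XOR ((w IMPLIES NOT w) AND (w IMPLIES u)))
Counterexample to F1=>F2 is where F1=1 and F2=0.
Evaluate each row (bits = u,v,w,z, MSB first):
  row 0 [0000]: F1=0 F2=0 -> F1&~F2 -> 0
  row 1 [0001]: F1=0 F2=0 -> F1&~F2 -> 0
  row 2 [0010]: F1=0 F2=1 -> F1&~F2 -> 0
  row 3 [0011]: F1=0 F2=1 -> F1&~F2 -> 0
  row 4 [0100]: F1=1 F2=0 -> F1&~F2 -> 1
  row 5 [0101]: F1=0 F2=1 -> F1&~F2 -> 0
  row 6 [0110]: F1=1 F2=0 -> F1&~F2 -> 1
  row 7 [0111]: F1=0 F2=1 -> F1&~F2 -> 0
  row 8 [1000]: F1=0 F2=0 -> F1&~F2 -> 0
  row 9 [1001]: F1=0 F2=0 -> F1&~F2 -> 0
  row 10 [1010]: F1=0 F2=1 -> F1&~F2 -> 0
  row 11 [1011]: F1=1 F2=1 -> F1&~F2 -> 0
  row 12 [1100]: F1=0 F2=0 -> F1&~F2 -> 0
  row 13 [1101]: F1=0 F2=1 -> F1&~F2 -> 0
  row 14 [1110]: F1=0 F2=0 -> F1&~F2 -> 0
  row 15 [1111]: F1=1 F2=1 -> F1&~F2 -> 0
Full result column, 4 rows per line (u,v fixed per line; w,z runs 00..11 left to right):
  rows 0-3 [u,v=00]: 0000  = hex 0
  rows 4-7 [u,v=01]: 1010  = hex A
  rows 8-11 [u,v=10]: 0000  = hex 0
  rows 12-15 [u,v=11]: 0000  = hex 0
Counterexample vector (row 0 .. row 15) = 0000101000000000
Output column grouped in 4s = 0000 1010 0000 0000 = 0x0A00
Convert to decimal digit by digit (value = value*16 + digit):
  0 -> 0
  0*16 + 10 (A) = 10
  10*16 + 0 = 160
  160*16 + 0 = 2560
Decimal = 2560

2560


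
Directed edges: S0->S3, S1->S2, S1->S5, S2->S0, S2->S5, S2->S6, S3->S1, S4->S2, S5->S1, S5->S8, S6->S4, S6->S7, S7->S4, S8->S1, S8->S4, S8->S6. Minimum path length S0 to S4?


BFS layer-by-layer from S0:
  dist 0: {S0}
  dist 1: {S3}
  dist 2: {S1}
  dist 3: {S2, S5}
  dist 4: {S6, S8}
  dist 5: {S4, S7}
  -> S4 reached at distance 5
Shortest path length = 5

5


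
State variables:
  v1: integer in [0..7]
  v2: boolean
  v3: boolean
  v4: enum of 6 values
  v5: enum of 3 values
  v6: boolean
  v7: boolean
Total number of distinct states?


State space = product of domain sizes of all variables.
Domain sizes:
  v1 (integer in [0..7]): 8
  v2 (boolean): 2
  v3 (boolean): 2
  v4 (enum of 6 values): 6
  v5 (enum of 3 values): 3
  v6 (boolean): 2
  v7 (boolean): 2
Product = 8 * 2 * 2 * 6 * 3 * 2 * 2 = 2304

2304


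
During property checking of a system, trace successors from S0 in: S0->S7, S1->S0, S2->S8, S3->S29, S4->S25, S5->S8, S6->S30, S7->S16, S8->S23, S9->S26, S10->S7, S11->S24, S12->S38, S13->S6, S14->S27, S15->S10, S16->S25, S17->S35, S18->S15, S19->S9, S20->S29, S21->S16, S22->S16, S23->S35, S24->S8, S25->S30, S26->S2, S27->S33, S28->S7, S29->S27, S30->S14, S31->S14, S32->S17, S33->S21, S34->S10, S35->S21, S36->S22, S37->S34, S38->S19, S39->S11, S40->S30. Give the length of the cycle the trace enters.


Trace from S0 until a state repeats:
  S0 -> S7 -> S16 -> S25 -> S30 -> S14 -> S27 -> S33 -> S21 -> S16
S16 first seen at step 2, revisited at step 9.
Cycle length = 9 - 2 = 7

7


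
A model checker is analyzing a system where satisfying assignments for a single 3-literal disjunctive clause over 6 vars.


Step 1: Total=2^6=64
Step 2: Unsat when all 3 false: 2^3=8
Step 3: Sat=64-8=56

56


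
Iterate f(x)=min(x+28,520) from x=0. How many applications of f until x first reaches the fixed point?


Step 1: x=0, cap=520, increment=28
Step 2: x grows by 28 each step until capped at 520; fixed point is x=520
Step 3: iterations = ceil(520/28) = 19

19


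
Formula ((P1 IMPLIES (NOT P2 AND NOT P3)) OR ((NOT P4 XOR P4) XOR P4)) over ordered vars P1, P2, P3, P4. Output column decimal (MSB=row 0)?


Formula: ((P1 IMPLIES (NOT P2 AND NOT P3)) OR ((NOT P4 XOR P4) XOR P4)) over P1, P2, P3, P4 (16 rows)
Evaluate each row (bits = P1,P2,P3,P4, MSB first):
  row 0 [0000]: ((0 IMPLIES (NOT 0 AND NOT 0)) OR ((NOT 0 XOR 0) XOR 0)) -> 1
  row 1 [0001]: ((0 IMPLIES (NOT 0 AND NOT 0)) OR ((NOT 1 XOR 1) XOR 1)) -> 1
  row 2 [0010]: ((0 IMPLIES (NOT 0 AND NOT 1)) OR ((NOT 0 XOR 0) XOR 0)) -> 1
  row 3 [0011]: ((0 IMPLIES (NOT 0 AND NOT 1)) OR ((NOT 1 XOR 1) XOR 1)) -> 1
  row 4 [0100]: ((0 IMPLIES (NOT 1 AND NOT 0)) OR ((NOT 0 XOR 0) XOR 0)) -> 1
  row 5 [0101]: ((0 IMPLIES (NOT 1 AND NOT 0)) OR ((NOT 1 XOR 1) XOR 1)) -> 1
  row 6 [0110]: ((0 IMPLIES (NOT 1 AND NOT 1)) OR ((NOT 0 XOR 0) XOR 0)) -> 1
  row 7 [0111]: ((0 IMPLIES (NOT 1 AND NOT 1)) OR ((NOT 1 XOR 1) XOR 1)) -> 1
  row 8 [1000]: ((1 IMPLIES (NOT 0 AND NOT 0)) OR ((NOT 0 XOR 0) XOR 0)) -> 1
  row 9 [1001]: ((1 IMPLIES (NOT 0 AND NOT 0)) OR ((NOT 1 XOR 1) XOR 1)) -> 1
  row 10 [1010]: ((1 IMPLIES (NOT 0 AND NOT 1)) OR ((NOT 0 XOR 0) XOR 0)) -> 1
  row 11 [1011]: ((1 IMPLIES (NOT 0 AND NOT 1)) OR ((NOT 1 XOR 1) XOR 1)) -> 0
  row 12 [1100]: ((1 IMPLIES (NOT 1 AND NOT 0)) OR ((NOT 0 XOR 0) XOR 0)) -> 1
  row 13 [1101]: ((1 IMPLIES (NOT 1 AND NOT 0)) OR ((NOT 1 XOR 1) XOR 1)) -> 0
  row 14 [1110]: ((1 IMPLIES (NOT 1 AND NOT 1)) OR ((NOT 0 XOR 0) XOR 0)) -> 1
  row 15 [1111]: ((1 IMPLIES (NOT 1 AND NOT 1)) OR ((NOT 1 XOR 1) XOR 1)) -> 0
Full result column, 4 rows per line (P1,P2 fixed per line; P3,P4 runs 00..11 left to right):
  rows 0-3 [P1,P2=00]: 1111  = hex F
  rows 4-7 [P1,P2=01]: 1111  = hex F
  rows 8-11 [P1,P2=10]: 1110  = hex E
  rows 12-15 [P1,P2=11]: 1010  = hex A
Output column (row 0 .. row 15) = 1111111111101010
Output column grouped in 4s = 1111 1111 1110 1010 = 0xFFEA
Convert to decimal digit by digit (value = value*16 + digit):
  F -> 15
  15*16 + 15 (F) = 255
  255*16 + 14 (E) = 4094
  4094*16 + 10 (A) = 65514
Decimal = 65514

65514


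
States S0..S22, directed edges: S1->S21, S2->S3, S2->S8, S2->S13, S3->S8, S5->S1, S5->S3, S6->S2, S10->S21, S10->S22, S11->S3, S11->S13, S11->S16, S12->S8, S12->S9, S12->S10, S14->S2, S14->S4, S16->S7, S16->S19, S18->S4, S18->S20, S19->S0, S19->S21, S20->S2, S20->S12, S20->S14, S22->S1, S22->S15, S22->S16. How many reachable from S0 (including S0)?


BFS from S0:
  layer 0: {S0}
Reachable set: {S0}
Count = 1

1


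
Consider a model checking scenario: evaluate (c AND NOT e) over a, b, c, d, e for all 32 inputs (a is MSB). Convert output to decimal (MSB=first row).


Formula: (c AND NOT e) over a, b, c, d, e (32 rows)
Evaluate each row (bits = a,b,c,d,e, MSB first):
  row 0 [00000]: (0 AND NOT 0) -> 0
  row 1 [00001]: (0 AND NOT 1) -> 0
  row 2 [00010]: (0 AND NOT 0) -> 0
  row 3 [00011]: (0 AND NOT 1) -> 0
  row 4 [00100]: (1 AND NOT 0) -> 1
  row 5 [00101]: (1 AND NOT 1) -> 0
  row 6 [00110]: (1 AND NOT 0) -> 1
  row 7 [00111]: (1 AND NOT 1) -> 0
  row 8 [01000]: (0 AND NOT 0) -> 0
  row 9 [01001]: (0 AND NOT 1) -> 0
  row 10 [01010]: (0 AND NOT 0) -> 0
  row 11 [01011]: (0 AND NOT 1) -> 0
  row 12 [01100]: (1 AND NOT 0) -> 1
  row 13 [01101]: (1 AND NOT 1) -> 0
  row 14 [01110]: (1 AND NOT 0) -> 1
  row 15 [01111]: (1 AND NOT 1) -> 0
  row 16 [10000]: (0 AND NOT 0) -> 0
  row 17 [10001]: (0 AND NOT 1) -> 0
  row 18 [10010]: (0 AND NOT 0) -> 0
  row 19 [10011]: (0 AND NOT 1) -> 0
  row 20 [10100]: (1 AND NOT 0) -> 1
  row 21 [10101]: (1 AND NOT 1) -> 0
  row 22 [10110]: (1 AND NOT 0) -> 1
  row 23 [10111]: (1 AND NOT 1) -> 0
  row 24 [11000]: (0 AND NOT 0) -> 0
  row 25 [11001]: (0 AND NOT 1) -> 0
  row 26 [11010]: (0 AND NOT 0) -> 0
  row 27 [11011]: (0 AND NOT 1) -> 0
  row 28 [11100]: (1 AND NOT 0) -> 1
  row 29 [11101]: (1 AND NOT 1) -> 0
  row 30 [11110]: (1 AND NOT 0) -> 1
  row 31 [11111]: (1 AND NOT 1) -> 0
Full result column, 4 rows per line (a,b,c fixed per line; d,e runs 00..11 left to right):
  rows 0-3 [a,b,c=000]: 0000  = hex 0
  rows 4-7 [a,b,c=001]: 1010  = hex A
  rows 8-11 [a,b,c=010]: 0000  = hex 0
  rows 12-15 [a,b,c=011]: 1010  = hex A
  rows 16-19 [a,b,c=100]: 0000  = hex 0
  rows 20-23 [a,b,c=101]: 1010  = hex A
  rows 24-27 [a,b,c=110]: 0000  = hex 0
  rows 28-31 [a,b,c=111]: 1010  = hex A
Output column (row 0 .. row 31) = 00001010000010100000101000001010
Output column grouped in 4s = 0000 1010 0000 1010 0000 1010 0000 1010 = 0x0A0A0A0A
Convert to decimal digit by digit (value = value*16 + digit):
  0 -> 0
  0*16 + 10 (A) = 10
  10*16 + 0 = 160
  160*16 + 10 (A) = 2570
  2570*16 + 0 = 41120
  41120*16 + 10 (A) = 657930
  657930*16 + 0 = 10526880
  10526880*16 + 10 (A) = 168430090
Decimal = 168430090

168430090


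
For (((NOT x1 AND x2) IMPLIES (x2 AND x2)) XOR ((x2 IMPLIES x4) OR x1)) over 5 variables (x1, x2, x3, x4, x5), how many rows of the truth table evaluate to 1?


Formula: (((NOT x1 AND x2) IMPLIES (x2 AND x2)) XOR ((x2 IMPLIES x4) OR x1)) over 5 vars (32 rows)
Evaluate each row (x1, x2, x3, x4, x5 as bits, MSB first):
  row 0 [00000]: (((NOT 0 AND 0) IMPLIES (0 AND 0)) XOR ((0 IMPLIES 0) OR 0)) -> 0
  row 1 [00001]: (((NOT 0 AND 0) IMPLIES (0 AND 0)) XOR ((0 IMPLIES 0) OR 0)) -> 0
  row 2 [00010]: (((NOT 0 AND 0) IMPLIES (0 AND 0)) XOR ((0 IMPLIES 1) OR 0)) -> 0
  row 3 [00011]: (((NOT 0 AND 0) IMPLIES (0 AND 0)) XOR ((0 IMPLIES 1) OR 0)) -> 0
  row 4 [00100]: (((NOT 0 AND 0) IMPLIES (0 AND 0)) XOR ((0 IMPLIES 0) OR 0)) -> 0
  row 5 [00101]: (((NOT 0 AND 0) IMPLIES (0 AND 0)) XOR ((0 IMPLIES 0) OR 0)) -> 0
  row 6 [00110]: (((NOT 0 AND 0) IMPLIES (0 AND 0)) XOR ((0 IMPLIES 1) OR 0)) -> 0
  row 7 [00111]: (((NOT 0 AND 0) IMPLIES (0 AND 0)) XOR ((0 IMPLIES 1) OR 0)) -> 0
  row 8 [01000]: (((NOT 0 AND 1) IMPLIES (1 AND 1)) XOR ((1 IMPLIES 0) OR 0)) -> 1
  row 9 [01001]: (((NOT 0 AND 1) IMPLIES (1 AND 1)) XOR ((1 IMPLIES 0) OR 0)) -> 1
  row 10 [01010]: (((NOT 0 AND 1) IMPLIES (1 AND 1)) XOR ((1 IMPLIES 1) OR 0)) -> 0
  row 11 [01011]: (((NOT 0 AND 1) IMPLIES (1 AND 1)) XOR ((1 IMPLIES 1) OR 0)) -> 0
  row 12 [01100]: (((NOT 0 AND 1) IMPLIES (1 AND 1)) XOR ((1 IMPLIES 0) OR 0)) -> 1
  row 13 [01101]: (((NOT 0 AND 1) IMPLIES (1 AND 1)) XOR ((1 IMPLIES 0) OR 0)) -> 1
  row 14 [01110]: (((NOT 0 AND 1) IMPLIES (1 AND 1)) XOR ((1 IMPLIES 1) OR 0)) -> 0
  row 15 [01111]: (((NOT 0 AND 1) IMPLIES (1 AND 1)) XOR ((1 IMPLIES 1) OR 0)) -> 0
  row 16 [10000]: (((NOT 1 AND 0) IMPLIES (0 AND 0)) XOR ((0 IMPLIES 0) OR 1)) -> 0
  row 17 [10001]: (((NOT 1 AND 0) IMPLIES (0 AND 0)) XOR ((0 IMPLIES 0) OR 1)) -> 0
  row 18 [10010]: (((NOT 1 AND 0) IMPLIES (0 AND 0)) XOR ((0 IMPLIES 1) OR 1)) -> 0
  row 19 [10011]: (((NOT 1 AND 0) IMPLIES (0 AND 0)) XOR ((0 IMPLIES 1) OR 1)) -> 0
  row 20 [10100]: (((NOT 1 AND 0) IMPLIES (0 AND 0)) XOR ((0 IMPLIES 0) OR 1)) -> 0
  row 21 [10101]: (((NOT 1 AND 0) IMPLIES (0 AND 0)) XOR ((0 IMPLIES 0) OR 1)) -> 0
  row 22 [10110]: (((NOT 1 AND 0) IMPLIES (0 AND 0)) XOR ((0 IMPLIES 1) OR 1)) -> 0
  row 23 [10111]: (((NOT 1 AND 0) IMPLIES (0 AND 0)) XOR ((0 IMPLIES 1) OR 1)) -> 0
  row 24 [11000]: (((NOT 1 AND 1) IMPLIES (1 AND 1)) XOR ((1 IMPLIES 0) OR 1)) -> 0
  row 25 [11001]: (((NOT 1 AND 1) IMPLIES (1 AND 1)) XOR ((1 IMPLIES 0) OR 1)) -> 0
  row 26 [11010]: (((NOT 1 AND 1) IMPLIES (1 AND 1)) XOR ((1 IMPLIES 1) OR 1)) -> 0
  row 27 [11011]: (((NOT 1 AND 1) IMPLIES (1 AND 1)) XOR ((1 IMPLIES 1) OR 1)) -> 0
  row 28 [11100]: (((NOT 1 AND 1) IMPLIES (1 AND 1)) XOR ((1 IMPLIES 0) OR 1)) -> 0
  row 29 [11101]: (((NOT 1 AND 1) IMPLIES (1 AND 1)) XOR ((1 IMPLIES 0) OR 1)) -> 0
  row 30 [11110]: (((NOT 1 AND 1) IMPLIES (1 AND 1)) XOR ((1 IMPLIES 1) OR 1)) -> 0
  row 31 [11111]: (((NOT 1 AND 1) IMPLIES (1 AND 1)) XOR ((1 IMPLIES 1) OR 1)) -> 0
Full result column, 8 rows per line (x1,x2 fixed per line; x3,x4,x5 runs 000..111 left to right):
  rows 0-7 [x1,x2=00]: 00000000  (ones: 0)
  rows 8-15 [x1,x2=01]: 11001100  (ones: 4)
  rows 16-23 [x1,x2=10]: 00000000  (ones: 0)
  rows 24-31 [x1,x2=11]: 00000000  (ones: 0)
Count of 1-rows = 0+4+0+0 = 4

4


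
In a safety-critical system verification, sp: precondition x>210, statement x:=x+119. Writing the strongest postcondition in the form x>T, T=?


Formula: sp(P, x:=E) = exists old_x. (x = E[old_x/x]) AND P[old_x/x] (old_x is the value of x before the assignment; eliminate old_x by solving x = E[old_x/x] for old_x)
Step 1: Precondition P: x>210, i.e. old_x > 210
Step 2: Assignment gives x = old_x + 119, so old_x = x - 119
Step 3: Substitute into P: x - 119 > 210
Step 4: Simplify: x > 210+119 = 329

329


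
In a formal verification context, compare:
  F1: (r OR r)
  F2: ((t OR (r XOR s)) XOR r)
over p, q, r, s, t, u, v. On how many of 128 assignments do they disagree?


F1 = (r OR r)
F2 = ((t OR (r XOR s)) XOR r)
Evaluate both on each of 128 rows (bits = p,q,r,s,t,u,v):
  row 0 [0000000]: F1=0 F2=0 -> 0
  row 1 [0000001]: F1=0 F2=0 -> 0
  row 2 [0000010]: F1=0 F2=0 -> 0
  row 3 [0000011]: F1=0 F2=0 -> 0
  row 4 [0000100]: F1=0 F2=1 (differ) -> 1
  (every remaining row is evaluated the same way; all 128 results are listed next)
Full result column, 8 rows per line (p,q,r,s fixed per line; t,u,v runs 000..111 left to right):
  rows 0-7 [p,q,r,s=0000]: 00001111  (ones: 4)
  rows 8-15 [p,q,r,s=0001]: 11111111  (ones: 8)
  rows 16-23 [p,q,r,s=0010]: 11111111  (ones: 8)
  rows 24-31 [p,q,r,s=0011]: 00001111  (ones: 4)
  rows 32-39 [p,q,r,s=0100]: 00001111  (ones: 4)
  rows 40-47 [p,q,r,s=0101]: 11111111  (ones: 8)
  rows 48-55 [p,q,r,s=0110]: 11111111  (ones: 8)
  rows 56-63 [p,q,r,s=0111]: 00001111  (ones: 4)
  rows 64-71 [p,q,r,s=1000]: 00001111  (ones: 4)
  rows 72-79 [p,q,r,s=1001]: 11111111  (ones: 8)
  rows 80-87 [p,q,r,s=1010]: 11111111  (ones: 8)
  rows 88-95 [p,q,r,s=1011]: 00001111  (ones: 4)
  rows 96-103 [p,q,r,s=1100]: 00001111  (ones: 4)
  rows 104-111 [p,q,r,s=1101]: 11111111  (ones: 8)
  rows 112-119 [p,q,r,s=1110]: 11111111  (ones: 8)
  rows 120-127 [p,q,r,s=1111]: 00001111  (ones: 4)
Disagreements = 4+8+8+4+4+8+8+4+4+8+8+4+4+8+8+4 = 96

96


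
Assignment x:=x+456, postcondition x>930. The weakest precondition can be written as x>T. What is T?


Formula: wp(x:=E, P) = P[E/x] (substitute E for x in postcondition)
Step 1: Postcondition: x>930
Step 2: Substitute x+456 for x: x+456>930
Step 3: Solve for x: x > 930-456 = 474

474


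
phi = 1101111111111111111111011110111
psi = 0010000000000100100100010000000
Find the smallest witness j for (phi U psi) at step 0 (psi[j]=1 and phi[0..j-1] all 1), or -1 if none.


(phi U psi) at 0: need smallest j with psi[j]=1 and phi[i]=1 for all i in [0,j).
Scan from step 0:
  step 0: phi=1, psi=0 -> continue
  step 1: phi=1, psi=0 -> continue
  step 2: psi=1 and phi held for [0,2) -> witness found
Witness step = 2

2


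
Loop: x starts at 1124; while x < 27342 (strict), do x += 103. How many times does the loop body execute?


Step 1: x goes from 1124 toward 27342 by 103; the body runs while x<27342, so iterations = ceil((bound-start)/step)
Step 2: Distance=26218
Step 3: ceil(26218/103)=255

255


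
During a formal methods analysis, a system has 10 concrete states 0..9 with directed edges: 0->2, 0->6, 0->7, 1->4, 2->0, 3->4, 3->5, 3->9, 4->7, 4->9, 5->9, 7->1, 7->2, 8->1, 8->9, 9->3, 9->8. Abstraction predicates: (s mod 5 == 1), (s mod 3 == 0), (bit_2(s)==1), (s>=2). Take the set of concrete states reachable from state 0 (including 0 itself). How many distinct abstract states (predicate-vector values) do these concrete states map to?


BFS from 0:
Concrete reachable: {0, 1, 2, 3, 4, 5, 6, 7, 8, 9}
Abstract via predicates (s mod 5 == 1), (s mod 3 == 0), (bit_2(s)==1), (s>=2):
  (0,0,0,1) <- {2, 8}
  (0,0,1,1) <- {4, 5, 7}
  (0,1,0,0) <- {0}
  (0,1,0,1) <- {3, 9}
  (1,0,0,0) <- {1}
  (1,1,1,1) <- {6}
Distinct abstract states = 6

6


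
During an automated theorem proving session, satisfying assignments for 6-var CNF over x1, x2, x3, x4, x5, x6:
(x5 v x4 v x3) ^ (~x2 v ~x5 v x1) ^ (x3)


CNF with 3 clauses over 6 vars (64 assignments).
An assignment satisfies CNF iff every clause has >=1 true literal.
Check each row (bits = x1,x2,x3,x4,x5,x6; clause T/F shown):
  row 0 [000000]: clauses=FTF -> 0
  row 1 [000001]: clauses=FTF -> 0
  row 2 [000010]: clauses=TTF -> 0
  row 3 [000011]: clauses=TTF -> 0
  row 4 [000100]: clauses=TTF -> 0
  (every remaining row is evaluated the same way; all 64 results are listed next)
Full result column, 8 rows per line (x1,x2,x3 fixed per line; x4,x5,x6 runs 000..111 left to right):
  rows 0-7 [x1,x2,x3=000]: 00000000  (ones: 0)
  rows 8-15 [x1,x2,x3=001]: 11111111  (ones: 8)
  rows 16-23 [x1,x2,x3=010]: 00000000  (ones: 0)
  rows 24-31 [x1,x2,x3=011]: 11001100  (ones: 4)
  rows 32-39 [x1,x2,x3=100]: 00000000  (ones: 0)
  rows 40-47 [x1,x2,x3=101]: 11111111  (ones: 8)
  rows 48-55 [x1,x2,x3=110]: 00000000  (ones: 0)
  rows 56-63 [x1,x2,x3=111]: 11111111  (ones: 8)
Satisfying assignments = 0+8+0+4+0+8+0+8 = 28

28


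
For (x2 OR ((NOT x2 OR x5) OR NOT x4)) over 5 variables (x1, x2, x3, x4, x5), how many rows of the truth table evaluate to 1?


Formula: (x2 OR ((NOT x2 OR x5) OR NOT x4)) over 5 vars (32 rows)
Evaluate each row (x1, x2, x3, x4, x5 as bits, MSB first):
  row 0 [00000]: (0 OR ((NOT 0 OR 0) OR NOT 0)) -> 1
  row 1 [00001]: (0 OR ((NOT 0 OR 1) OR NOT 0)) -> 1
  row 2 [00010]: (0 OR ((NOT 0 OR 0) OR NOT 1)) -> 1
  row 3 [00011]: (0 OR ((NOT 0 OR 1) OR NOT 1)) -> 1
  row 4 [00100]: (0 OR ((NOT 0 OR 0) OR NOT 0)) -> 1
  row 5 [00101]: (0 OR ((NOT 0 OR 1) OR NOT 0)) -> 1
  row 6 [00110]: (0 OR ((NOT 0 OR 0) OR NOT 1)) -> 1
  row 7 [00111]: (0 OR ((NOT 0 OR 1) OR NOT 1)) -> 1
  row 8 [01000]: (1 OR ((NOT 1 OR 0) OR NOT 0)) -> 1
  row 9 [01001]: (1 OR ((NOT 1 OR 1) OR NOT 0)) -> 1
  row 10 [01010]: (1 OR ((NOT 1 OR 0) OR NOT 1)) -> 1
  row 11 [01011]: (1 OR ((NOT 1 OR 1) OR NOT 1)) -> 1
  row 12 [01100]: (1 OR ((NOT 1 OR 0) OR NOT 0)) -> 1
  row 13 [01101]: (1 OR ((NOT 1 OR 1) OR NOT 0)) -> 1
  row 14 [01110]: (1 OR ((NOT 1 OR 0) OR NOT 1)) -> 1
  row 15 [01111]: (1 OR ((NOT 1 OR 1) OR NOT 1)) -> 1
  row 16 [10000]: (0 OR ((NOT 0 OR 0) OR NOT 0)) -> 1
  row 17 [10001]: (0 OR ((NOT 0 OR 1) OR NOT 0)) -> 1
  row 18 [10010]: (0 OR ((NOT 0 OR 0) OR NOT 1)) -> 1
  row 19 [10011]: (0 OR ((NOT 0 OR 1) OR NOT 1)) -> 1
  row 20 [10100]: (0 OR ((NOT 0 OR 0) OR NOT 0)) -> 1
  row 21 [10101]: (0 OR ((NOT 0 OR 1) OR NOT 0)) -> 1
  row 22 [10110]: (0 OR ((NOT 0 OR 0) OR NOT 1)) -> 1
  row 23 [10111]: (0 OR ((NOT 0 OR 1) OR NOT 1)) -> 1
  row 24 [11000]: (1 OR ((NOT 1 OR 0) OR NOT 0)) -> 1
  row 25 [11001]: (1 OR ((NOT 1 OR 1) OR NOT 0)) -> 1
  row 26 [11010]: (1 OR ((NOT 1 OR 0) OR NOT 1)) -> 1
  row 27 [11011]: (1 OR ((NOT 1 OR 1) OR NOT 1)) -> 1
  row 28 [11100]: (1 OR ((NOT 1 OR 0) OR NOT 0)) -> 1
  row 29 [11101]: (1 OR ((NOT 1 OR 1) OR NOT 0)) -> 1
  row 30 [11110]: (1 OR ((NOT 1 OR 0) OR NOT 1)) -> 1
  row 31 [11111]: (1 OR ((NOT 1 OR 1) OR NOT 1)) -> 1
Full result column, 8 rows per line (x1,x2 fixed per line; x3,x4,x5 runs 000..111 left to right):
  rows 0-7 [x1,x2=00]: 11111111  (ones: 8)
  rows 8-15 [x1,x2=01]: 11111111  (ones: 8)
  rows 16-23 [x1,x2=10]: 11111111  (ones: 8)
  rows 24-31 [x1,x2=11]: 11111111  (ones: 8)
Count of 1-rows = 8+8+8+8 = 32

32
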